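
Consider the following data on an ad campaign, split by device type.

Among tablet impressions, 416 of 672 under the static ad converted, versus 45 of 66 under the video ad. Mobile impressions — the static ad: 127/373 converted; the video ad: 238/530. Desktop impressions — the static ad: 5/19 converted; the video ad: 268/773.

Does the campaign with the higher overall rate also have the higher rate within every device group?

No

Tablet: the static ad 416/672 = 61.9%, the video ad 45/66 = 68.2% → the video ad
Mobile: the static ad 127/373 = 34.0%, the video ad 238/530 = 44.9% → the video ad
Desktop: the static ad 5/19 = 26.3%, the video ad 268/773 = 34.7% → the video ad
Overall: the static ad 548/1064 = 51.5%, the video ad 551/1369 = 40.2% → the static ad
The video ad wins each device group but the static ad wins overall — the comparison reverses. The video ad's impressions skew toward desktop, which has a lower base rate.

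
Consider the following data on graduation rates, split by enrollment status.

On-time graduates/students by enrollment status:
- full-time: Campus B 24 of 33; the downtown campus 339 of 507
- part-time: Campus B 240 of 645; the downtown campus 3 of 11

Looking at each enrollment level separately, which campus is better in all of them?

Campus B

Full-time: Campus B 24/33 = 72.7%, the downtown campus 339/507 = 66.9% → Campus B
Part-time: Campus B 240/645 = 37.2%, the downtown campus 3/11 = 27.3% → Campus B
Campus B has the higher rate in both groups.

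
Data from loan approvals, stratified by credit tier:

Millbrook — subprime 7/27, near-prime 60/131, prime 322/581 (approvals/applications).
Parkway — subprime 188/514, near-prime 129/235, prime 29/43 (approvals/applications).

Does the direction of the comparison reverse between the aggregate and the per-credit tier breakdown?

Subprime: Millbrook 7/27 = 25.9%, Parkway 188/514 = 36.6% → Parkway
Near-prime: Millbrook 60/131 = 45.8%, Parkway 129/235 = 54.9% → Parkway
Prime: Millbrook 322/581 = 55.4%, Parkway 29/43 = 67.4% → Parkway
Overall: Millbrook 389/739 = 52.6%, Parkway 346/792 = 43.7% → Millbrook
Parkway wins each credit group but Millbrook wins overall — the comparison reverses. Parkway's applications skew toward subprime, which has a lower base rate.

Yes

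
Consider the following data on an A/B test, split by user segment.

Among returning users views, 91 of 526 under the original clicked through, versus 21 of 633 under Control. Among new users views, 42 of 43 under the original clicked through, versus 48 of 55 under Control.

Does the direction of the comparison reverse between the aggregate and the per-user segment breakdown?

Returning users: the original 91/526 = 17.3%, Control 21/633 = 3.3% → the original
New users: the original 42/43 = 97.7%, Control 48/55 = 87.3% → the original
Overall: the original 133/569 = 23.4%, Control 69/688 = 10.0% → the original
The original wins overall and in every user group — no reversal.

No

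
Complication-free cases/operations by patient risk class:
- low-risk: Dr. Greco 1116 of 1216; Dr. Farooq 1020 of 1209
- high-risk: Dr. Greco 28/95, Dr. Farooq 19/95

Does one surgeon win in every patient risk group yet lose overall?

Low-risk: Dr. Greco 1116/1216 = 91.8%, Dr. Farooq 1020/1209 = 84.4% → Dr. Greco
High-risk: Dr. Greco 28/95 = 29.5%, Dr. Farooq 19/95 = 20.0% → Dr. Greco
Overall: Dr. Greco 1144/1311 = 87.3%, Dr. Farooq 1039/1304 = 79.7% → Dr. Greco
Dr. Greco wins overall and in every patient risk group — no reversal.

No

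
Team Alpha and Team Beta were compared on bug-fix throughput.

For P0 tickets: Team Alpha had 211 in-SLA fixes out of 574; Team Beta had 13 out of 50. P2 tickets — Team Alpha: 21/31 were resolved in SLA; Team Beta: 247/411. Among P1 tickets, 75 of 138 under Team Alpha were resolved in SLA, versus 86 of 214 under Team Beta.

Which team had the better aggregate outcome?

Team Beta

P0: Team Alpha 211/574 = 36.8%, Team Beta 13/50 = 26.0% → Team Alpha
P2: Team Alpha 21/31 = 67.7%, Team Beta 247/411 = 60.1% → Team Alpha
P1: Team Alpha 75/138 = 54.3%, Team Beta 86/214 = 40.2% → Team Alpha
Overall: Team Alpha 307/743 = 41.3%, Team Beta 346/675 = 51.3% → Team Beta
(Team Alpha wins every ticket group but Team Beta wins overall — Team Alpha's tickets skew toward the low-rate P0 group.)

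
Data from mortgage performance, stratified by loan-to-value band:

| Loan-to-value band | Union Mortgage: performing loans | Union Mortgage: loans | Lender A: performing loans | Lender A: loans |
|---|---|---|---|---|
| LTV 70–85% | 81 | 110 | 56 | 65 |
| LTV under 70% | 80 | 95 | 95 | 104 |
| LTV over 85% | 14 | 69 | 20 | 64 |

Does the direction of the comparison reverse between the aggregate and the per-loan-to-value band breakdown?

No

LTV 70–85%: Union Mortgage 81/110 = 73.6%, Lender A 56/65 = 86.2% → Lender A
LTV under 70%: Union Mortgage 80/95 = 84.2%, Lender A 95/104 = 91.3% → Lender A
LTV over 85%: Union Mortgage 14/69 = 20.3%, Lender A 20/64 = 31.2% → Lender A
Overall: Union Mortgage 175/274 = 63.9%, Lender A 171/233 = 73.4% → Lender A
Lender A wins overall and in every loan-to-value group — no reversal.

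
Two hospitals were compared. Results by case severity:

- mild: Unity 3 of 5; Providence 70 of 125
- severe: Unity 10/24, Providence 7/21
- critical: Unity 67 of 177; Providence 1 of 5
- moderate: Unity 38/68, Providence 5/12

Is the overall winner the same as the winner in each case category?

No

Mild: Unity 3/5 = 60.0%, Providence 70/125 = 56.0% → Unity
Severe: Unity 10/24 = 41.7%, Providence 7/21 = 33.3% → Unity
Critical: Unity 67/177 = 37.9%, Providence 1/5 = 20.0% → Unity
Moderate: Unity 38/68 = 55.9%, Providence 5/12 = 41.7% → Unity
Overall: Unity 118/274 = 43.1%, Providence 83/163 = 50.9% → Providence
Unity wins each case group but Providence wins overall — the comparison reverses. Unity's patients skew toward critical, which has a lower base rate.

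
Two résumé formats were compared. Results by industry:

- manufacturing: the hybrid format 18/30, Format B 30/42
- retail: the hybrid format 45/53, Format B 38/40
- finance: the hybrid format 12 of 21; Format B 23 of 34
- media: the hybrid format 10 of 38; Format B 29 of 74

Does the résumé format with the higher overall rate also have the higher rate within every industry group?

Yes

Manufacturing: the hybrid format 18/30 = 60.0%, Format B 30/42 = 71.4% → Format B
Retail: the hybrid format 45/53 = 84.9%, Format B 38/40 = 95.0% → Format B
Finance: the hybrid format 12/21 = 57.1%, Format B 23/34 = 67.6% → Format B
Media: the hybrid format 10/38 = 26.3%, Format B 29/74 = 39.2% → Format B
Overall: the hybrid format 85/142 = 59.9%, Format B 120/190 = 63.2% → Format B
Format B wins overall and in every industry group — no reversal.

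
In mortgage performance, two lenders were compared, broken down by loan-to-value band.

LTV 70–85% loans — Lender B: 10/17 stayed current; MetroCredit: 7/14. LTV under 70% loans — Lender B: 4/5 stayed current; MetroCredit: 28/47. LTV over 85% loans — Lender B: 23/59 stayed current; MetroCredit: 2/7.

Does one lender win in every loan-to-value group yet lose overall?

Yes

LTV 70–85%: Lender B 10/17 = 58.8%, MetroCredit 7/14 = 50.0% → Lender B
LTV under 70%: Lender B 4/5 = 80.0%, MetroCredit 28/47 = 59.6% → Lender B
LTV over 85%: Lender B 23/59 = 39.0%, MetroCredit 2/7 = 28.6% → Lender B
Overall: Lender B 37/81 = 45.7%, MetroCredit 37/68 = 54.4% → MetroCredit
Lender B wins each loan-to-value group but MetroCredit wins overall — the comparison reverses. Lender B's loans skew toward LTV over 85%, which has a lower base rate.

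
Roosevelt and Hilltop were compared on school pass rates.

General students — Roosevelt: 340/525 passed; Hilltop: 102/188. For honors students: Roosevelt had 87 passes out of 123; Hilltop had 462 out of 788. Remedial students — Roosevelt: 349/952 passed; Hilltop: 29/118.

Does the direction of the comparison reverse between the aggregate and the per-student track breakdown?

General: Roosevelt 340/525 = 64.8%, Hilltop 102/188 = 54.3% → Roosevelt
Honors: Roosevelt 87/123 = 70.7%, Hilltop 462/788 = 58.6% → Roosevelt
Remedial: Roosevelt 349/952 = 36.7%, Hilltop 29/118 = 24.6% → Roosevelt
Overall: Roosevelt 776/1600 = 48.5%, Hilltop 593/1094 = 54.2% → Hilltop
Roosevelt wins each student group but Hilltop wins overall — the comparison reverses. Roosevelt's students skew toward remedial, which has a lower base rate.

Yes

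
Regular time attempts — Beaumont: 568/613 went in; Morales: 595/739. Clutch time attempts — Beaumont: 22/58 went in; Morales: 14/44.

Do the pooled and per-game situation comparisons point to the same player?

Yes

Regular time: Beaumont 568/613 = 92.7%, Morales 595/739 = 80.5% → Beaumont
Clutch time: Beaumont 22/58 = 37.9%, Morales 14/44 = 31.8% → Beaumont
Overall: Beaumont 590/671 = 87.9%, Morales 609/783 = 77.8% → Beaumont
Beaumont wins overall and in every game group — no reversal.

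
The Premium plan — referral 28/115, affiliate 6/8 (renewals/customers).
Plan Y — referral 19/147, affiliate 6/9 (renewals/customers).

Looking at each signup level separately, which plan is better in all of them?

Referral: the Premium plan 28/115 = 24.3%, Plan Y 19/147 = 12.9% → the Premium plan
Affiliate: the Premium plan 6/8 = 75.0%, Plan Y 6/9 = 66.7% → the Premium plan
The Premium plan has the higher rate in both groups.

the Premium plan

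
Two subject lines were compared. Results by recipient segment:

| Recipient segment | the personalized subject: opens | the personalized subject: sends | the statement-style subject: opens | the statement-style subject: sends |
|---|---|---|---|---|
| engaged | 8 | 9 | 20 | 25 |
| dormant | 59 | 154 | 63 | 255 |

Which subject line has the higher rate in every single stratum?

the personalized subject

Engaged: the personalized subject 8/9 = 88.9%, the statement-style subject 20/25 = 80.0% → the personalized subject
Dormant: the personalized subject 59/154 = 38.3%, the statement-style subject 63/255 = 24.7% → the personalized subject
The personalized subject has the higher rate in both groups.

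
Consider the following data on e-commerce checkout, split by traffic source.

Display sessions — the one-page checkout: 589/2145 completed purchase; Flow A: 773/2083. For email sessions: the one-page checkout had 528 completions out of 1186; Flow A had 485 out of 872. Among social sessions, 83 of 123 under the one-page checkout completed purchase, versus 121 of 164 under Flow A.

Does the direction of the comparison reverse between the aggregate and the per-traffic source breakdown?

No

Display: the one-page checkout 589/2145 = 27.5%, Flow A 773/2083 = 37.1% → Flow A
Email: the one-page checkout 528/1186 = 44.5%, Flow A 485/872 = 55.6% → Flow A
Social: the one-page checkout 83/123 = 67.5%, Flow A 121/164 = 73.8% → Flow A
Overall: the one-page checkout 1200/3454 = 34.7%, Flow A 1379/3119 = 44.2% → Flow A
Flow A wins overall and in every traffic group — no reversal.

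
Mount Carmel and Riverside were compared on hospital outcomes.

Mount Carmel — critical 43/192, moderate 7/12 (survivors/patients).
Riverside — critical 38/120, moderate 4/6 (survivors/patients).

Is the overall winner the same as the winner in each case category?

Critical: Mount Carmel 43/192 = 22.4%, Riverside 38/120 = 31.7% → Riverside
Moderate: Mount Carmel 7/12 = 58.3%, Riverside 4/6 = 66.7% → Riverside
Overall: Mount Carmel 50/204 = 24.5%, Riverside 42/126 = 33.3% → Riverside
Riverside wins overall and in every case group — no reversal.

Yes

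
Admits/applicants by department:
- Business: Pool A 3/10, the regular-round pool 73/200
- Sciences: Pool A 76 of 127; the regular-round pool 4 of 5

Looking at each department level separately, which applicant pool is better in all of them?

the regular-round pool

Business: Pool A 3/10 = 30.0%, the regular-round pool 73/200 = 36.5% → the regular-round pool
Sciences: Pool A 76/127 = 59.8%, the regular-round pool 4/5 = 80.0% → the regular-round pool
The regular-round pool has the higher rate in both groups.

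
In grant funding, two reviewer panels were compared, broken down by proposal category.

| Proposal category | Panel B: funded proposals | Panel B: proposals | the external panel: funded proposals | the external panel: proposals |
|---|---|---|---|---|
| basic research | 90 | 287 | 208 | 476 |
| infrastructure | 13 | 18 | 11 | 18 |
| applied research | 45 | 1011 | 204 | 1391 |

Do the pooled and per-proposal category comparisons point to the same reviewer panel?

Basic research: Panel B 90/287 = 31.4%, the external panel 208/476 = 43.7% → the external panel
Infrastructure: Panel B 13/18 = 72.2%, the external panel 11/18 = 61.1% → Panel B
Applied research: Panel B 45/1011 = 4.5%, the external panel 204/1391 = 14.7% → the external panel
Overall: Panel B 148/1316 = 11.2%, the external panel 423/1885 = 22.4% → the external panel
Neither sweeps: Panel B wins 1 of 3 groups, the external panel wins 2. The external panel wins overall but not every group — no Simpson reversal.

No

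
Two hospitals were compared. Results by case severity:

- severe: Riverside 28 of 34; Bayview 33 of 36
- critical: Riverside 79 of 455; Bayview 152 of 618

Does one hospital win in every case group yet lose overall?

No

Severe: Riverside 28/34 = 82.4%, Bayview 33/36 = 91.7% → Bayview
Critical: Riverside 79/455 = 17.4%, Bayview 152/618 = 24.6% → Bayview
Overall: Riverside 107/489 = 21.9%, Bayview 185/654 = 28.3% → Bayview
Bayview wins overall and in every case group — no reversal.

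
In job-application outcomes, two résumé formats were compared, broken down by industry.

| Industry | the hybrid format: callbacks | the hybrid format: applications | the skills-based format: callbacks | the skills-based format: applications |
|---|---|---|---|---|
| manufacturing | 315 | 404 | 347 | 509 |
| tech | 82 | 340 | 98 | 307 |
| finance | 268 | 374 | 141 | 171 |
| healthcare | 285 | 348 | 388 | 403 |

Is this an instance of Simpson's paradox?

No

Manufacturing: the hybrid format 315/404 = 78.0%, the skills-based format 347/509 = 68.2% → the hybrid format
Tech: the hybrid format 82/340 = 24.1%, the skills-based format 98/307 = 31.9% → the skills-based format
Finance: the hybrid format 268/374 = 71.7%, the skills-based format 141/171 = 82.5% → the skills-based format
Healthcare: the hybrid format 285/348 = 81.9%, the skills-based format 388/403 = 96.3% → the skills-based format
Overall: the hybrid format 950/1466 = 64.8%, the skills-based format 974/1390 = 70.1% → the skills-based format
Neither sweeps: the hybrid format wins 1 of 4 groups, the skills-based format wins 3. The skills-based format wins overall but not every group — no Simpson reversal.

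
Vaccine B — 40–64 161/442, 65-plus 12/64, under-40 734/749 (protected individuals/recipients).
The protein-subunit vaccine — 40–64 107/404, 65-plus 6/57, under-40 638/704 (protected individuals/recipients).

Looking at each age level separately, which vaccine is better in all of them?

Vaccine B

40–64: Vaccine B 161/442 = 36.4%, the protein-subunit vaccine 107/404 = 26.5% → Vaccine B
65-plus: Vaccine B 12/64 = 18.8%, the protein-subunit vaccine 6/57 = 10.5% → Vaccine B
Under-40: Vaccine B 734/749 = 98.0%, the protein-subunit vaccine 638/704 = 90.6% → Vaccine B
Vaccine B has the higher rate in all 3 groups.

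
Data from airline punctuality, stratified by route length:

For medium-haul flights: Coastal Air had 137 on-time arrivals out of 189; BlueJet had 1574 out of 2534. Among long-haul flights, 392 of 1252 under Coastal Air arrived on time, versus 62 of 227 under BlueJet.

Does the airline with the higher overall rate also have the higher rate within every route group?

No

Medium-haul: Coastal Air 137/189 = 72.5%, BlueJet 1574/2534 = 62.1% → Coastal Air
Long-haul: Coastal Air 392/1252 = 31.3%, BlueJet 62/227 = 27.3% → Coastal Air
Overall: Coastal Air 529/1441 = 36.7%, BlueJet 1636/2761 = 59.3% → BlueJet
Coastal Air wins each route group but BlueJet wins overall — the comparison reverses. Coastal Air's flights skew toward long-haul, which has a lower base rate.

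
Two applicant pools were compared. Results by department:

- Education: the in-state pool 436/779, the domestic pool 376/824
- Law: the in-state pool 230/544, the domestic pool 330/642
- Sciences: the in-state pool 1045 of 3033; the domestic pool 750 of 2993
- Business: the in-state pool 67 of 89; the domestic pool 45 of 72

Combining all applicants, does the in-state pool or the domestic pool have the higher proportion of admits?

the in-state pool

Education: the in-state pool 436/779 = 56.0%, the domestic pool 376/824 = 45.6% → the in-state pool
Law: the in-state pool 230/544 = 42.3%, the domestic pool 330/642 = 51.4% → the domestic pool
Sciences: the in-state pool 1045/3033 = 34.5%, the domestic pool 750/2993 = 25.1% → the in-state pool
Business: the in-state pool 67/89 = 75.3%, the domestic pool 45/72 = 62.5% → the in-state pool
Overall: the in-state pool 1778/4445 = 40.0%, the domestic pool 1501/4531 = 33.1% → the in-state pool
(Neither sweeps every department group, but the in-state pool has the higher pooled rate.)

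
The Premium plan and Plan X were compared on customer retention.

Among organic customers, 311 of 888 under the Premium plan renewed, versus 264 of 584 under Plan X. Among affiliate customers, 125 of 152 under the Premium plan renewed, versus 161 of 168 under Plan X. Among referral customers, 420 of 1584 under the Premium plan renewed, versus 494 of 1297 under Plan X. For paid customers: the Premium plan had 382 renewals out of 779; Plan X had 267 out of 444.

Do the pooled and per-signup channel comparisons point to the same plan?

Yes

Organic: the Premium plan 311/888 = 35.0%, Plan X 264/584 = 45.2% → Plan X
Affiliate: the Premium plan 125/152 = 82.2%, Plan X 161/168 = 95.8% → Plan X
Referral: the Premium plan 420/1584 = 26.5%, Plan X 494/1297 = 38.1% → Plan X
Paid: the Premium plan 382/779 = 49.0%, Plan X 267/444 = 60.1% → Plan X
Overall: the Premium plan 1238/3403 = 36.4%, Plan X 1186/2493 = 47.6% → Plan X
Plan X wins overall and in every signup group — no reversal.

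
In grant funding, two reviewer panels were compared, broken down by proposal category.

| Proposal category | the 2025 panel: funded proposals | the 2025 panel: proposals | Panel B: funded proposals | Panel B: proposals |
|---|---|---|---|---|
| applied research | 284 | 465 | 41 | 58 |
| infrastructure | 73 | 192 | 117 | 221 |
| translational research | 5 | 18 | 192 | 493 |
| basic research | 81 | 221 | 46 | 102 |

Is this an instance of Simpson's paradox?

Yes

Applied research: the 2025 panel 284/465 = 61.1%, Panel B 41/58 = 70.7% → Panel B
Infrastructure: the 2025 panel 73/192 = 38.0%, Panel B 117/221 = 52.9% → Panel B
Translational research: the 2025 panel 5/18 = 27.8%, Panel B 192/493 = 38.9% → Panel B
Basic research: the 2025 panel 81/221 = 36.7%, Panel B 46/102 = 45.1% → Panel B
Overall: the 2025 panel 443/896 = 49.4%, Panel B 396/874 = 45.3% → the 2025 panel
Panel B wins each proposal group but the 2025 panel wins overall — the comparison reverses. Panel B's proposals skew toward translational research, which has a lower base rate.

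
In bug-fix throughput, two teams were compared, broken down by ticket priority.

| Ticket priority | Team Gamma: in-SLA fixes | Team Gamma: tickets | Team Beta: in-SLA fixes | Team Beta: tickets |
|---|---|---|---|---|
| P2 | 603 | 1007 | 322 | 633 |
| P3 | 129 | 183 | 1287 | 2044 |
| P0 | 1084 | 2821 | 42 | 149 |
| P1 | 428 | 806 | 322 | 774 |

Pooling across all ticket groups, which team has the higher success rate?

Team Beta

P2: Team Gamma 603/1007 = 59.9%, Team Beta 322/633 = 50.9% → Team Gamma
P3: Team Gamma 129/183 = 70.5%, Team Beta 1287/2044 = 63.0% → Team Gamma
P0: Team Gamma 1084/2821 = 38.4%, Team Beta 42/149 = 28.2% → Team Gamma
P1: Team Gamma 428/806 = 53.1%, Team Beta 322/774 = 41.6% → Team Gamma
Overall: Team Gamma 2244/4817 = 46.6%, Team Beta 1973/3600 = 54.8% → Team Beta
(Team Gamma wins every ticket group but Team Beta wins overall — Team Gamma's tickets skew toward the low-rate P0 group.)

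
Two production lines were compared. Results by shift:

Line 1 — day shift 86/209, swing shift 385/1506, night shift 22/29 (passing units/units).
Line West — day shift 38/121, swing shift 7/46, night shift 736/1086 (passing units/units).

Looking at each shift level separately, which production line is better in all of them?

Line 1

Day shift: Line 1 86/209 = 41.1%, Line West 38/121 = 31.4% → Line 1
Swing shift: Line 1 385/1506 = 25.6%, Line West 7/46 = 15.2% → Line 1
Night shift: Line 1 22/29 = 75.9%, Line West 736/1086 = 67.8% → Line 1
Line 1 has the higher rate in all 3 groups.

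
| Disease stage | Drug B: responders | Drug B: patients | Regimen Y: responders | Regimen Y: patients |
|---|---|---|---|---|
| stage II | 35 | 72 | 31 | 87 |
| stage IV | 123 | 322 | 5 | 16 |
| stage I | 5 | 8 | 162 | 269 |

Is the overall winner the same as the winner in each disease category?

Stage II: Drug B 35/72 = 48.6%, Regimen Y 31/87 = 35.6% → Drug B
Stage IV: Drug B 123/322 = 38.2%, Regimen Y 5/16 = 31.2% → Drug B
Stage I: Drug B 5/8 = 62.5%, Regimen Y 162/269 = 60.2% → Drug B
Overall: Drug B 163/402 = 40.5%, Regimen Y 198/372 = 53.2% → Regimen Y
Drug B wins each disease group but Regimen Y wins overall — the comparison reverses. Drug B's patients skew toward stage IV, which has a lower base rate.

No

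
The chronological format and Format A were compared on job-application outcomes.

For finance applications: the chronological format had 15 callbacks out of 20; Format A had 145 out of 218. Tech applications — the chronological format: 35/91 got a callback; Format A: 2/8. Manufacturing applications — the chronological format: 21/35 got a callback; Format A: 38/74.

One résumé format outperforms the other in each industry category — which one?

Finance: the chronological format 15/20 = 75.0%, Format A 145/218 = 66.5% → the chronological format
Tech: the chronological format 35/91 = 38.5%, Format A 2/8 = 25.0% → the chronological format
Manufacturing: the chronological format 21/35 = 60.0%, Format A 38/74 = 51.4% → the chronological format
The chronological format has the higher rate in all 3 groups.

the chronological format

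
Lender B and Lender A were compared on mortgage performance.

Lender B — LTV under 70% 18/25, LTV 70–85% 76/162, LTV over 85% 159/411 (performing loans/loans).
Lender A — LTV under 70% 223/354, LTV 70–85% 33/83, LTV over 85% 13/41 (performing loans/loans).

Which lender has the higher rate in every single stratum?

LTV under 70%: Lender B 18/25 = 72.0%, Lender A 223/354 = 63.0% → Lender B
LTV 70–85%: Lender B 76/162 = 46.9%, Lender A 33/83 = 39.8% → Lender B
LTV over 85%: Lender B 159/411 = 38.7%, Lender A 13/41 = 31.7% → Lender B
Lender B has the higher rate in all 3 groups.

Lender B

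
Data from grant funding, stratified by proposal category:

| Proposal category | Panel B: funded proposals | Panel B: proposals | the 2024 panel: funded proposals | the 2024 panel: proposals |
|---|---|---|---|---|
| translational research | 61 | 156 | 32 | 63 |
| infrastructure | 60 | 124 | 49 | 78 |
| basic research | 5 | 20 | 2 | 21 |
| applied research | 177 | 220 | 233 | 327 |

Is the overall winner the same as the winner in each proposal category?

Translational research: Panel B 61/156 = 39.1%, the 2024 panel 32/63 = 50.8% → the 2024 panel
Infrastructure: Panel B 60/124 = 48.4%, the 2024 panel 49/78 = 62.8% → the 2024 panel
Basic research: Panel B 5/20 = 25.0%, the 2024 panel 2/21 = 9.5% → Panel B
Applied research: Panel B 177/220 = 80.5%, the 2024 panel 233/327 = 71.3% → Panel B
Overall: Panel B 303/520 = 58.3%, the 2024 panel 316/489 = 64.6% → the 2024 panel
Neither sweeps: Panel B wins 2 of 4 groups, the 2024 panel wins 2. The 2024 panel wins overall but not every group — no Simpson reversal.

No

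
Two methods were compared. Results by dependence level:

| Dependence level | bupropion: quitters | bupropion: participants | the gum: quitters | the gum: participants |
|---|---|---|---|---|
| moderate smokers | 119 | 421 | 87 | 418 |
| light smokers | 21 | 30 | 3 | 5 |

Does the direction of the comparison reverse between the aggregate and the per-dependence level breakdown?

No

Moderate smokers: bupropion 119/421 = 28.3%, the gum 87/418 = 20.8% → bupropion
Light smokers: bupropion 21/30 = 70.0%, the gum 3/5 = 60.0% → bupropion
Overall: bupropion 140/451 = 31.0%, the gum 90/423 = 21.3% → bupropion
Bupropion wins overall and in every dependence group — no reversal.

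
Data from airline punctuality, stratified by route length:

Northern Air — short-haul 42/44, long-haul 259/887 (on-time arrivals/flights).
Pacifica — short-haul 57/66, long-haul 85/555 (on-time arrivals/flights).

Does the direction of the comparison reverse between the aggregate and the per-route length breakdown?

Short-haul: Northern Air 42/44 = 95.5%, Pacifica 57/66 = 86.4% → Northern Air
Long-haul: Northern Air 259/887 = 29.2%, Pacifica 85/555 = 15.3% → Northern Air
Overall: Northern Air 301/931 = 32.3%, Pacifica 142/621 = 22.9% → Northern Air
Northern Air wins overall and in every route group — no reversal.

No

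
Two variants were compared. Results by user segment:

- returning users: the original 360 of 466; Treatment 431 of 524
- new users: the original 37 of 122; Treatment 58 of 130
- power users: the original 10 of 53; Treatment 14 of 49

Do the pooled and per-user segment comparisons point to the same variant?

Returning users: the original 360/466 = 77.3%, Treatment 431/524 = 82.3% → Treatment
New users: the original 37/122 = 30.3%, Treatment 58/130 = 44.6% → Treatment
Power users: the original 10/53 = 18.9%, Treatment 14/49 = 28.6% → Treatment
Overall: the original 407/641 = 63.5%, Treatment 503/703 = 71.6% → Treatment
Treatment wins overall and in every user group — no reversal.

Yes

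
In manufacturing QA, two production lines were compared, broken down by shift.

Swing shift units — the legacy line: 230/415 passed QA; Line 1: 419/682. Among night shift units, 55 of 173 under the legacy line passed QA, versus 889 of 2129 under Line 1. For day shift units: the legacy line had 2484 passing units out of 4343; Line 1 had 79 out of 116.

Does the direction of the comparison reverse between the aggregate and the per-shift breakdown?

Swing shift: the legacy line 230/415 = 55.4%, Line 1 419/682 = 61.4% → Line 1
Night shift: the legacy line 55/173 = 31.8%, Line 1 889/2129 = 41.8% → Line 1
Day shift: the legacy line 2484/4343 = 57.2%, Line 1 79/116 = 68.1% → Line 1
Overall: the legacy line 2769/4931 = 56.2%, Line 1 1387/2927 = 47.4% → the legacy line
Line 1 wins each shift group but the legacy line wins overall — the comparison reverses. Line 1's units skew toward night shift, which has a lower base rate.

Yes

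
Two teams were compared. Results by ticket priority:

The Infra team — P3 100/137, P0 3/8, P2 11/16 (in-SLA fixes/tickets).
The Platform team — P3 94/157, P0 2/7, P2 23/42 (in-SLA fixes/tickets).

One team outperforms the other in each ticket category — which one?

the Infra team

P3: the Infra team 100/137 = 73.0%, the Platform team 94/157 = 59.9% → the Infra team
P0: the Infra team 3/8 = 37.5%, the Platform team 2/7 = 28.6% → the Infra team
P2: the Infra team 11/16 = 68.8%, the Platform team 23/42 = 54.8% → the Infra team
The Infra team has the higher rate in all 3 groups.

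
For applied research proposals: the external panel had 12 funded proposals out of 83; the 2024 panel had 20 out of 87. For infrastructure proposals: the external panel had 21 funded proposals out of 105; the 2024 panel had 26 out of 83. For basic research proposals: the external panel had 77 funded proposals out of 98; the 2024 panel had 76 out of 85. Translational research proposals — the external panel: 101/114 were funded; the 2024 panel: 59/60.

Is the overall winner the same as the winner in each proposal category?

Yes

Applied research: the external panel 12/83 = 14.5%, the 2024 panel 20/87 = 23.0% → the 2024 panel
Infrastructure: the external panel 21/105 = 20.0%, the 2024 panel 26/83 = 31.3% → the 2024 panel
Basic research: the external panel 77/98 = 78.6%, the 2024 panel 76/85 = 89.4% → the 2024 panel
Translational research: the external panel 101/114 = 88.6%, the 2024 panel 59/60 = 98.3% → the 2024 panel
Overall: the external panel 211/400 = 52.8%, the 2024 panel 181/315 = 57.5% → the 2024 panel
The 2024 panel wins overall and in every proposal group — no reversal.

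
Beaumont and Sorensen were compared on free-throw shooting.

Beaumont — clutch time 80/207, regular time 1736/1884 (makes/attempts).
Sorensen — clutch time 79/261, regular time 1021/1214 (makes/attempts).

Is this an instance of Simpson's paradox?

Clutch time: Beaumont 80/207 = 38.6%, Sorensen 79/261 = 30.3% → Beaumont
Regular time: Beaumont 1736/1884 = 92.1%, Sorensen 1021/1214 = 84.1% → Beaumont
Overall: Beaumont 1816/2091 = 86.8%, Sorensen 1100/1475 = 74.6% → Beaumont
Beaumont wins overall and in every game group — no reversal.

No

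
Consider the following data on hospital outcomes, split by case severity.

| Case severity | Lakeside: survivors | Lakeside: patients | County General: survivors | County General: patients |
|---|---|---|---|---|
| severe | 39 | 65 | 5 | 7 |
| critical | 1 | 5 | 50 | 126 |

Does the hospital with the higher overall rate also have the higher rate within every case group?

Severe: Lakeside 39/65 = 60.0%, County General 5/7 = 71.4% → County General
Critical: Lakeside 1/5 = 20.0%, County General 50/126 = 39.7% → County General
Overall: Lakeside 40/70 = 57.1%, County General 55/133 = 41.4% → Lakeside
County General wins each case group but Lakeside wins overall — the comparison reverses. County General's patients skew toward critical, which has a lower base rate.

No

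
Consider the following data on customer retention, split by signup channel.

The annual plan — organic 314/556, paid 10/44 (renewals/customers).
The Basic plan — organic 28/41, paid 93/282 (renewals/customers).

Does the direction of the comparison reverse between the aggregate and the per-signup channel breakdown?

Yes

Organic: the annual plan 314/556 = 56.5%, the Basic plan 28/41 = 68.3% → the Basic plan
Paid: the annual plan 10/44 = 22.7%, the Basic plan 93/282 = 33.0% → the Basic plan
Overall: the annual plan 324/600 = 54.0%, the Basic plan 121/323 = 37.5% → the annual plan
The Basic plan wins each signup group but the annual plan wins overall — the comparison reverses. The Basic plan's customers skew toward paid, which has a lower base rate.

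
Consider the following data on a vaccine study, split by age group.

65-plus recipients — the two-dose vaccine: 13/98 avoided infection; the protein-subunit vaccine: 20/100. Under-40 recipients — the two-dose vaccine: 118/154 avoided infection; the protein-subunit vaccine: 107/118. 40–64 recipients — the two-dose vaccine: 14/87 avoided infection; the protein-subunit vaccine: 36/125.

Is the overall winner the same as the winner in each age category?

65-plus: the two-dose vaccine 13/98 = 13.3%, the protein-subunit vaccine 20/100 = 20.0% → the protein-subunit vaccine
Under-40: the two-dose vaccine 118/154 = 76.6%, the protein-subunit vaccine 107/118 = 90.7% → the protein-subunit vaccine
40–64: the two-dose vaccine 14/87 = 16.1%, the protein-subunit vaccine 36/125 = 28.8% → the protein-subunit vaccine
Overall: the two-dose vaccine 145/339 = 42.8%, the protein-subunit vaccine 163/343 = 47.5% → the protein-subunit vaccine
The protein-subunit vaccine wins overall and in every age group — no reversal.

Yes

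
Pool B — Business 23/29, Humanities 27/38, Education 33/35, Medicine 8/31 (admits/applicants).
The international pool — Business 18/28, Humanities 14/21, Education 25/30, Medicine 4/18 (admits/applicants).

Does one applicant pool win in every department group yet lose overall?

Business: Pool B 23/29 = 79.3%, the international pool 18/28 = 64.3% → Pool B
Humanities: Pool B 27/38 = 71.1%, the international pool 14/21 = 66.7% → Pool B
Education: Pool B 33/35 = 94.3%, the international pool 25/30 = 83.3% → Pool B
Medicine: Pool B 8/31 = 25.8%, the international pool 4/18 = 22.2% → Pool B
Overall: Pool B 91/133 = 68.4%, the international pool 61/97 = 62.9% → Pool B
Pool B wins overall and in every department group — no reversal.

No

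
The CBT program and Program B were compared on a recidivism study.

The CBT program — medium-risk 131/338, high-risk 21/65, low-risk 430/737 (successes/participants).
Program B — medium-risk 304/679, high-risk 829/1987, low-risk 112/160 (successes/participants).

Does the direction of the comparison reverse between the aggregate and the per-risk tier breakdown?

Yes

Medium-risk: the CBT program 131/338 = 38.8%, Program B 304/679 = 44.8% → Program B
High-risk: the CBT program 21/65 = 32.3%, Program B 829/1987 = 41.7% → Program B
Low-risk: the CBT program 430/737 = 58.3%, Program B 112/160 = 70.0% → Program B
Overall: the CBT program 582/1140 = 51.1%, Program B 1245/2826 = 44.1% → the CBT program
Program B wins each risk group but the CBT program wins overall — the comparison reverses. Program B's participants skew toward high-risk, which has a lower base rate.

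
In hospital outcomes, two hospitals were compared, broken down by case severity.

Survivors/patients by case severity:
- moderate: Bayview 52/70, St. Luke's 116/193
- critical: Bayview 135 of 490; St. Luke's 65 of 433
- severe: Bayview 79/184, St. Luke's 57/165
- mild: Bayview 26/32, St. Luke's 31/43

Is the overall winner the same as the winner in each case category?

Moderate: Bayview 52/70 = 74.3%, St. Luke's 116/193 = 60.1% → Bayview
Critical: Bayview 135/490 = 27.6%, St. Luke's 65/433 = 15.0% → Bayview
Severe: Bayview 79/184 = 42.9%, St. Luke's 57/165 = 34.5% → Bayview
Mild: Bayview 26/32 = 81.2%, St. Luke's 31/43 = 72.1% → Bayview
Overall: Bayview 292/776 = 37.6%, St. Luke's 269/834 = 32.3% → Bayview
Bayview wins overall and in every case group — no reversal.

Yes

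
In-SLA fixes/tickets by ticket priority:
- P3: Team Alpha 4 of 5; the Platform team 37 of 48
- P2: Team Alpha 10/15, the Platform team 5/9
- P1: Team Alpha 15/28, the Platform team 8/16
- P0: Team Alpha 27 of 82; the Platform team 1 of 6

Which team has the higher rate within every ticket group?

P3: Team Alpha 4/5 = 80.0%, the Platform team 37/48 = 77.1% → Team Alpha
P2: Team Alpha 10/15 = 66.7%, the Platform team 5/9 = 55.6% → Team Alpha
P1: Team Alpha 15/28 = 53.6%, the Platform team 8/16 = 50.0% → Team Alpha
P0: Team Alpha 27/82 = 32.9%, the Platform team 1/6 = 16.7% → Team Alpha
Team Alpha has the higher rate in all 4 groups.

Team Alpha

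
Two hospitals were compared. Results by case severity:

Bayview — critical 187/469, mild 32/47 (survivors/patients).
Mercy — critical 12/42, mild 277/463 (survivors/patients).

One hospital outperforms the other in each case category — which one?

Critical: Bayview 187/469 = 39.9%, Mercy 12/42 = 28.6% → Bayview
Mild: Bayview 32/47 = 68.1%, Mercy 277/463 = 59.8% → Bayview
Bayview has the higher rate in both groups.

Bayview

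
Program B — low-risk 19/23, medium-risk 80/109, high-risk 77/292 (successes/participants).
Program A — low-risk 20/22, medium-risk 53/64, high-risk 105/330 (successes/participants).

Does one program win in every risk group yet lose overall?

No

Low-risk: Program B 19/23 = 82.6%, Program A 20/22 = 90.9% → Program A
Medium-risk: Program B 80/109 = 73.4%, Program A 53/64 = 82.8% → Program A
High-risk: Program B 77/292 = 26.4%, Program A 105/330 = 31.8% → Program A
Overall: Program B 176/424 = 41.5%, Program A 178/416 = 42.8% → Program A
Program A wins overall and in every risk group — no reversal.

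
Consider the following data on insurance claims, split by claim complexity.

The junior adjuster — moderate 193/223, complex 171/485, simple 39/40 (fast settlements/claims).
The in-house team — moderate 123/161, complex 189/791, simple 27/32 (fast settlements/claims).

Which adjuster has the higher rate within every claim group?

the junior adjuster

Moderate: the junior adjuster 193/223 = 86.5%, the in-house team 123/161 = 76.4% → the junior adjuster
Complex: the junior adjuster 171/485 = 35.3%, the in-house team 189/791 = 23.9% → the junior adjuster
Simple: the junior adjuster 39/40 = 97.5%, the in-house team 27/32 = 84.4% → the junior adjuster
The junior adjuster has the higher rate in all 3 groups.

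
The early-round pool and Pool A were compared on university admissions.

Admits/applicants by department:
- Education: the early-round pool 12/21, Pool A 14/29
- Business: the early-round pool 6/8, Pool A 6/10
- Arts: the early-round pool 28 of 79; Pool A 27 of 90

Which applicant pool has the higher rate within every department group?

the early-round pool

Education: the early-round pool 12/21 = 57.1%, Pool A 14/29 = 48.3% → the early-round pool
Business: the early-round pool 6/8 = 75.0%, Pool A 6/10 = 60.0% → the early-round pool
Arts: the early-round pool 28/79 = 35.4%, Pool A 27/90 = 30.0% → the early-round pool
The early-round pool has the higher rate in all 3 groups.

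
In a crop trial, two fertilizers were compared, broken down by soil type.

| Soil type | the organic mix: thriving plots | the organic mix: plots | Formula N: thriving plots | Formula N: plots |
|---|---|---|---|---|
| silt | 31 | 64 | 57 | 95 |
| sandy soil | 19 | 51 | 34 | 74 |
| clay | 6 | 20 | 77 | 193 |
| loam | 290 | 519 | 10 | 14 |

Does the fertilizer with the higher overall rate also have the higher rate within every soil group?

Silt: the organic mix 31/64 = 48.4%, Formula N 57/95 = 60.0% → Formula N
Sandy soil: the organic mix 19/51 = 37.3%, Formula N 34/74 = 45.9% → Formula N
Clay: the organic mix 6/20 = 30.0%, Formula N 77/193 = 39.9% → Formula N
Loam: the organic mix 290/519 = 55.9%, Formula N 10/14 = 71.4% → Formula N
Overall: the organic mix 346/654 = 52.9%, Formula N 178/376 = 47.3% → the organic mix
Formula N wins each soil group but the organic mix wins overall — the comparison reverses. Formula N's plots skew toward clay, which has a lower base rate.

No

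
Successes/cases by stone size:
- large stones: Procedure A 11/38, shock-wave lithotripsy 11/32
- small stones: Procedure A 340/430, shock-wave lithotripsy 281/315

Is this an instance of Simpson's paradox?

No

Large stones: Procedure A 11/38 = 28.9%, shock-wave lithotripsy 11/32 = 34.4% → shock-wave lithotripsy
Small stones: Procedure A 340/430 = 79.1%, shock-wave lithotripsy 281/315 = 89.2% → shock-wave lithotripsy
Overall: Procedure A 351/468 = 75.0%, shock-wave lithotripsy 292/347 = 84.1% → shock-wave lithotripsy
Shock-wave lithotripsy wins overall and in every stone group — no reversal.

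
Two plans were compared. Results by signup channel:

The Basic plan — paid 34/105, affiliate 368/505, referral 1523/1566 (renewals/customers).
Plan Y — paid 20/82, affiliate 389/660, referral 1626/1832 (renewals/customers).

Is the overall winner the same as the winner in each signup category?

Paid: the Basic plan 34/105 = 32.4%, Plan Y 20/82 = 24.4% → the Basic plan
Affiliate: the Basic plan 368/505 = 72.9%, Plan Y 389/660 = 58.9% → the Basic plan
Referral: the Basic plan 1523/1566 = 97.3%, Plan Y 1626/1832 = 88.8% → the Basic plan
Overall: the Basic plan 1925/2176 = 88.5%, Plan Y 2035/2574 = 79.1% → the Basic plan
The Basic plan wins overall and in every signup group — no reversal.

Yes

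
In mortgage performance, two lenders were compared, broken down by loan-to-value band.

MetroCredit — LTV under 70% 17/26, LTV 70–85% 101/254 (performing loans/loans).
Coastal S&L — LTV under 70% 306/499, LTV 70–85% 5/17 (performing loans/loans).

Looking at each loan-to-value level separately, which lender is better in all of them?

MetroCredit

LTV under 70%: MetroCredit 17/26 = 65.4%, Coastal S&L 306/499 = 61.3% → MetroCredit
LTV 70–85%: MetroCredit 101/254 = 39.8%, Coastal S&L 5/17 = 29.4% → MetroCredit
MetroCredit has the higher rate in both groups.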